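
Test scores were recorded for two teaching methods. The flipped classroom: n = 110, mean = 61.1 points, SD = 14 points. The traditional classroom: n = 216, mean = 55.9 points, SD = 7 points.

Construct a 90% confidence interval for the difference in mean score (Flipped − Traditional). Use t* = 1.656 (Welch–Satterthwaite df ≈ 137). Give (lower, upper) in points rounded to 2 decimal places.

SE₁ = s₁/√n₁ = 14/√110 = 1.3348; SE₂ = 7/√216 = 0.4763.
Independent samples, unequal variances: SE_diff = √(SE₁² + SE₂²) = √(1.78169104 + 0.22686169) = 1.4172.
t* = 1.656, so margin of error = 1.656 × 1.4172 = 2.3469.
Difference in means = 61.1 − 55.9 = 5.2000.
5.2000 ± 2.3469 → (2.85, 7.55).

(2.85, 7.55)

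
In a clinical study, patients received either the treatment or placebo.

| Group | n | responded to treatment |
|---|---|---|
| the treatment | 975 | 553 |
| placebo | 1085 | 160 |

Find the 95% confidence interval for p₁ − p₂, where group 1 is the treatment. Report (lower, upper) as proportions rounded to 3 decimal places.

(0.382, 0.457)

First, p̂₁ = 553/975 = 0.5672; p̂₂ = 160/1085 = 0.1475.
The two standard errors are √(0.5672×0.4328/975) = 0.01587 and √(0.1475×0.8525/1085) = 0.01077.
Because the samples are independent, SE_diff = √(0.01587² + 0.01077²) = 0.01918.
Using z* = 1.960 for 95%, ME = 1.960 × 0.01918 = 0.03759.
p̂₁ − p̂₂ = 0.4197; interval 0.4197 ± 0.03759 gives (0.382, 0.457).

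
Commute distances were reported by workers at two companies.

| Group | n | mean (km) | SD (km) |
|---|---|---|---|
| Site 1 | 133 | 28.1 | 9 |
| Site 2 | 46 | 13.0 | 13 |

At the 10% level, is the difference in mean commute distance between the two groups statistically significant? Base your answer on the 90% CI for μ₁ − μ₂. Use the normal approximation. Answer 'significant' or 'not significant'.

significant

SE₁ = s₁/√n₁ = 9/√133 = 0.7804; SE₂ = 13/√46 = 1.9167.
Independent samples, unequal variances: SE_diff = √(SE₁² + SE₂²) = √(0.60902416 + 3.67373889) = 2.0695.
z* = 1.645, so margin of error = 1.645 × 2.0695 = 3.4043.
Difference in means = 28.1 − 13.0 = 15.1000.
15.1000 ± 3.4043 → (11.6957, 18.5043).
The interval (11.6957, 18.5043) does not contain 0, so the difference is significant.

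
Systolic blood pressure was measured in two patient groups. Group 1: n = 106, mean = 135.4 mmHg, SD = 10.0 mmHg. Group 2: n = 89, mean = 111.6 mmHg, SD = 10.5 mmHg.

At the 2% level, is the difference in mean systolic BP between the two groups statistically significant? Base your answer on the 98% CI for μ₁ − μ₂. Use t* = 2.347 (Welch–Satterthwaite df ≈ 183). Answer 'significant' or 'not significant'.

significant

Standard errors of each mean: 10.0/√106 = 0.9713 and 10.5/√89 = 1.1130.
SE(x̄₁ − x̄₂) = √(0.9713² + 1.1130²) = 1.4772 for independent samples with unequal variances.
With t* = 2.347, the margin is 2.347 × 1.4772 = 3.4670.
x̄₁ − x̄₂ = 135.4 − 111.6 = 23.8000; the interval is 23.8000 ± 3.4670 = (20.3330, 27.2670).
The interval (20.3330, 27.2670) does not contain 0, so the difference is significant.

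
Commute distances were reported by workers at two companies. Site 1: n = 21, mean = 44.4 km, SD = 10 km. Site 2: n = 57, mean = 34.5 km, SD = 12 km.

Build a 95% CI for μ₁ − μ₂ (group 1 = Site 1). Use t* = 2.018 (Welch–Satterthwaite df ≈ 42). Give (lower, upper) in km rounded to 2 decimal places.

(4.45, 15.35)

Standard errors of each mean: 10/√21 = 2.1822 and 12/√57 = 1.5894.
SE(x̄₁ − x̄₂) = √(2.1822² + 1.5894²) = 2.6997 for independent samples with unequal variances.
With t* = 2.018, the margin is 2.018 × 2.6997 = 5.4480.
x̄₁ − x̄₂ = 44.4 − 34.5 = 9.9000; the interval is 9.9000 ± 5.4480 = (4.45, 15.35).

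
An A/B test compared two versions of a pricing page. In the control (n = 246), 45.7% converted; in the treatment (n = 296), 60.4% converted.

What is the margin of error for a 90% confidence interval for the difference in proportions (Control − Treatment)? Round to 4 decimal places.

0.0701

SE₁ = √(p̂₁(1−p̂₁)/n₁) = √(0.4570·0.5430/246) = 0.03176; SE₂ = √(0.6040·0.3960/296) = 0.02843.
Independent samples: SE of the difference = √(SE₁² + SE₂²) = √(0.0010086976 + 0.0008082649) = 0.04263.
z* for 90% confidence is 1.645, so the margin of error is 1.645 × 0.04263 = 0.07013.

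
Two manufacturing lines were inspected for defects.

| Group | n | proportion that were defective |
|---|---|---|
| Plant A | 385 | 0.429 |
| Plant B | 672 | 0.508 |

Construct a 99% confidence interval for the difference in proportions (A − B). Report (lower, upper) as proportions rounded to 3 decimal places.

The two standard errors are √(0.4290×0.5710/385) = 0.02522 and √(0.5080×0.4920/672) = 0.01929.
Because the samples are independent, SE_diff = √(0.02522² + 0.01929²) = 0.03175.
Using z* = 2.576 for 99%, ME = 2.576 × 0.03175 = 0.08179.
p̂₁ − p̂₂ = -0.0790; interval -0.0790 ± 0.08179 gives (-0.161, 0.003).

(-0.161, 0.003)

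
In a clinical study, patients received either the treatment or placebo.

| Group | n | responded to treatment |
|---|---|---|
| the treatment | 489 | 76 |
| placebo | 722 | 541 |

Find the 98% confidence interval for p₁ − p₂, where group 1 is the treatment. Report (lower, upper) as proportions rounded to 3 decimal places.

(-0.647, -0.540)

First, p̂₁ = 76/489 = 0.1554; p̂₂ = 541/722 = 0.7493.
The two standard errors are √(0.1554×0.8446/489) = 0.01638 and √(0.7493×0.2507/722) = 0.01613.
Because the samples are independent, SE_diff = √(0.01638² + 0.01613²) = 0.02299.
Using z* = 2.326 for 98%, ME = 2.326 × 0.02299 = 0.05347.
p̂₁ − p̂₂ = -0.5939; interval -0.5939 ± 0.05347 gives (-0.647, -0.540).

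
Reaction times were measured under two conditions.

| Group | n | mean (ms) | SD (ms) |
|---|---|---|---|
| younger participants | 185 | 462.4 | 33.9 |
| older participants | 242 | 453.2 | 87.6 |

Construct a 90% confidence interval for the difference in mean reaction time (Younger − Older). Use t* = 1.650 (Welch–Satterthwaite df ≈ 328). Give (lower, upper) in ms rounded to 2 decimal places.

(-0.96, 19.36)

Per-group SEs: s₁/√n₁ = 33.9/√185 = 2.4924, s₂/√n₂ = 87.6/√242 = 5.6311.
Unpooled SE of the difference: √(6.21205776 + 31.70928721) = 6.1580.
Margin of error = t* · SE = 1.650 × 6.1580 = 10.1607.
x̄₁ − x̄₂ = 462.4 − 453.2 = 9.2000.
CI: 9.2000 ± 10.1607 = (-0.96, 19.36).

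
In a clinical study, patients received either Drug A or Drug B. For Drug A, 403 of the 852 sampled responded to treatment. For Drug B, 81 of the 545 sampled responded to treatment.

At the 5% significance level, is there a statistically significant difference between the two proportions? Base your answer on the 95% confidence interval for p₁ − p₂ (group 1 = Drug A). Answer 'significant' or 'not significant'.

p̂₁ = 403/852 = 0.4730 and p̂₂ = 81/545 = 0.1486.
SE₁ = √(p̂₁(1−p̂₁)/n₁) = √(0.4730·0.5270/852) = 0.01710; SE₂ = √(0.1486·0.8514/545) = 0.01524.
Independent samples: SE of the difference = √(SE₁² + SE₂²) = √(0.00029241 + 0.0002322576) = 0.02291.
z* for 95% confidence is 1.960, so the margin of error is 1.960 × 0.02291 = 0.04490.
Point estimate p̂₁ − p̂₂ = 0.4730 − 0.1486 = 0.3244.
0.3244 ± 0.04490 → (0.27950, 0.36930).
The interval (0.27950, 0.36930) does not contain 0, so the difference is significant.

significant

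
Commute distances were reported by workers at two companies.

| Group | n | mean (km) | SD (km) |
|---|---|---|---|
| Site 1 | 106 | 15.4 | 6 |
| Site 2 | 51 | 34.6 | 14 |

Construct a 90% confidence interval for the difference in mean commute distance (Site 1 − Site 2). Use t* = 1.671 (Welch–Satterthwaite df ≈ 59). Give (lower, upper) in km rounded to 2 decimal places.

(-22.62, -15.78)

Per-group SEs: s₁/√n₁ = 6/√106 = 0.5828, s₂/√n₂ = 14/√51 = 1.9604.
Unpooled SE of the difference: √(0.33965584 + 3.84316816) = 2.0452.
Margin of error = t* · SE = 1.671 × 2.0452 = 3.4175.
x̄₁ − x̄₂ = 15.4 − 34.6 = -19.2000.
CI: -19.2000 ± 3.4175 = (-22.62, -15.78).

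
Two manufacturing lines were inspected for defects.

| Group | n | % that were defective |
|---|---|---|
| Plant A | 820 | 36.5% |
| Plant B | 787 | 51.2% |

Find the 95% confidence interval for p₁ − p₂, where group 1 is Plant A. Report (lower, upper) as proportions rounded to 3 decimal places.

The two standard errors are √(0.3650×0.6350/820) = 0.01681 and √(0.5120×0.4880/787) = 0.01782.
Because the samples are independent, SE_diff = √(0.01681² + 0.01782²) = 0.02450.
Using z* = 1.960 for 95%, ME = 1.960 × 0.02450 = 0.04802.
p̂₁ − p̂₂ = -0.1470; interval -0.1470 ± 0.04802 gives (-0.195, -0.099).

(-0.195, -0.099)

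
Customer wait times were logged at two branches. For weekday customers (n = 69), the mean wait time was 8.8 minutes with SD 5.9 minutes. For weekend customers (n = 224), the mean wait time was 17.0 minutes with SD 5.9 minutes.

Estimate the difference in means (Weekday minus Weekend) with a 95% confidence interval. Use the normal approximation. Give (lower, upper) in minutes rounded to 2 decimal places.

(-9.79, -6.61)

SE₁ = s₁/√n₁ = 5.9/√69 = 0.7103; SE₂ = 5.9/√224 = 0.3942.
Independent samples, unequal variances: SE_diff = √(SE₁² + SE₂²) = √(0.50452609 + 0.15539364) = 0.8124.
z* = 1.960, so margin of error = 1.960 × 0.8124 = 1.5923.
Difference in means = 8.8 − 17.0 = -8.2000.
-8.2000 ± 1.5923 → (-9.79, -6.61).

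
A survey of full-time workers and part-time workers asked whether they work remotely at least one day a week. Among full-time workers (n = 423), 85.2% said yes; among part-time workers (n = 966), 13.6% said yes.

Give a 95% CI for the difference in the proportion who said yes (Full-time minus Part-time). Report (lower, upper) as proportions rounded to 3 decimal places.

(0.676, 0.756)

The two standard errors are √(0.8520×0.1480/423) = 0.01727 and √(0.1360×0.8640/966) = 0.01103.
Because the samples are independent, SE_diff = √(0.01727² + 0.01103²) = 0.02049.
Using z* = 1.960 for 95%, ME = 1.960 × 0.02049 = 0.04016.
p̂₁ − p̂₂ = 0.7160; interval 0.7160 ± 0.04016 gives (0.676, 0.756).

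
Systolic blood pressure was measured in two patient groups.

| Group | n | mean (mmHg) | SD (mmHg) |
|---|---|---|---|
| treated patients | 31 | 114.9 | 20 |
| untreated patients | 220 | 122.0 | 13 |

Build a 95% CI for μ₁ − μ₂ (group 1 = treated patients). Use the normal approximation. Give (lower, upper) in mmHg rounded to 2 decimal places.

SE₁ = s₁/√n₁ = 20/√31 = 3.5921; SE₂ = 13/√220 = 0.8765.
Independent samples, unequal variances: SE_diff = √(SE₁² + SE₂²) = √(12.90318241 + 0.76825225) = 3.6975.
z* = 1.960, so margin of error = 1.960 × 3.6975 = 7.2471.
Difference in means = 114.9 − 122.0 = -7.1000.
-7.1000 ± 7.2471 → (-14.35, 0.15).

(-14.35, 0.15)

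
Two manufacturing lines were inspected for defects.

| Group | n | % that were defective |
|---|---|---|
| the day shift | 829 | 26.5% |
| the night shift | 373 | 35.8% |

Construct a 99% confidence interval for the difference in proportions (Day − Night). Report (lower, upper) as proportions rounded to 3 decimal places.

The two standard errors are √(0.2650×0.7350/829) = 0.01533 and √(0.3580×0.6420/373) = 0.02482.
Because the samples are independent, SE_diff = √(0.01533² + 0.02482²) = 0.02917.
Using z* = 2.576 for 99%, ME = 2.576 × 0.02917 = 0.07514.
p̂₁ − p̂₂ = -0.0930; interval -0.0930 ± 0.07514 gives (-0.168, -0.018).

(-0.168, -0.018)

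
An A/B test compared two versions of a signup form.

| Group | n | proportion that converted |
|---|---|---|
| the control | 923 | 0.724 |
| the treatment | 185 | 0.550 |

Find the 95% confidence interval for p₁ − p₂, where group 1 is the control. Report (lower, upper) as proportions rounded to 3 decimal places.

(0.097, 0.251)

Each SE is √(p̂(1−p̂)/n): √(0.7240·0.2760/923) = 0.01471 and √(0.5500·0.4500/185) = 0.03658.
SE(p̂₁ − p̂₂) = √(SE₁² + SE₂²) = √(0.0002163841 + 0.0013380964) = 0.03943, since the two samples are independent.
At 95% confidence z* = 1.960; margin = 1.960 × 0.03943 = 0.07728.
The difference is 0.7240 − 0.5500 = 0.1740, so the interval is 0.1740 ± 0.07728 = (0.097, 0.251).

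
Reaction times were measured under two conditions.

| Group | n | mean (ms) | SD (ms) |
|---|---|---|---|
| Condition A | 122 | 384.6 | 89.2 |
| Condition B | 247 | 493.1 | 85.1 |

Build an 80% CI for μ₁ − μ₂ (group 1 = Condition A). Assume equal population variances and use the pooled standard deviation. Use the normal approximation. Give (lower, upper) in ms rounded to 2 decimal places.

(-120.77, -96.23)

Pooled variance s_p² = [121·89.2² + 246·85.1²] / (122+247−2) = 7477.6237, so s_p = 86.4733.
SE_diff = s_p·√(1/n₁ + 1/n₂) = 86.4733·√(1/122 + 1/247) = 9.5690.
z* = 1.282; margin = 1.282 × 9.5690 = 12.2675.
Difference = 384.6 − 493.1 = -108.5000.
-108.5000 ± 12.2675 → (-120.77, -96.23).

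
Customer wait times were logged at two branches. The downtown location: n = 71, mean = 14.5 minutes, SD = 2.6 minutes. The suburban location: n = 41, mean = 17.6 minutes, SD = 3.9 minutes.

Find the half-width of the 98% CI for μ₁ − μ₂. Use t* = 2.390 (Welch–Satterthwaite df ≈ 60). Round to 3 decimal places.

SE₁ = s₁/√n₁ = 2.6/√71 = 0.3086; SE₂ = 3.9/√41 = 0.6091.
Independent samples, unequal variances: SE_diff = √(SE₁² + SE₂²) = √(0.09523396 + 0.37100281) = 0.6828.
t* = 2.390, so margin of error = 2.390 × 0.6828 = 1.6319.

1.632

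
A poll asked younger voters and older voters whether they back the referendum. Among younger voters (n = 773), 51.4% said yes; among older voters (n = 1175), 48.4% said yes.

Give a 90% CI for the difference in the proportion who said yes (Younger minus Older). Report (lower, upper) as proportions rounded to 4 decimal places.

(-0.0081, 0.0681)

Each SE is √(p̂(1−p̂)/n): √(0.5140·0.4860/773) = 0.01798 and √(0.4840·0.5160/1175) = 0.01458.
SE(p̂₁ − p̂₂) = √(SE₁² + SE₂²) = √(0.0003232804 + 0.0002125764) = 0.02315, since the two samples are independent.
At 90% confidence z* = 1.645; margin = 1.645 × 0.02315 = 0.03808.
The difference is 0.5140 − 0.4840 = 0.0300, so the interval is 0.0300 ± 0.03808 = (-0.0081, 0.0681).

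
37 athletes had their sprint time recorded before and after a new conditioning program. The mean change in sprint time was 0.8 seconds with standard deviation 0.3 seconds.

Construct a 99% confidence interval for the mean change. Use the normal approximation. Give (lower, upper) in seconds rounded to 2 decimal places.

Paired design: SE = s_d/√n = 0.3/√37 = 0.0493.
z* = 2.576; margin of error = 2.576 × 0.0493 = 0.1270.
0.8 ± 0.1270 → (0.67, 0.93).

(0.67, 0.93)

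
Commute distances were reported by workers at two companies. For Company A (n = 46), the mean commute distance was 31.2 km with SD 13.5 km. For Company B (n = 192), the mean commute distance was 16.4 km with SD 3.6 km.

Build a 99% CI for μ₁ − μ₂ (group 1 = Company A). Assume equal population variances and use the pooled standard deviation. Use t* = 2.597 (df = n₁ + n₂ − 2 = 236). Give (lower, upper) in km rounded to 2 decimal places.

(11.93, 17.67)

s_p = √[((n₁−1)s₁² + (n₂−1)s₂²)/(n₁+n₂−2)] = √[(45·13.5² + 191·3.6²)/236] = 6.7261.
SE = 6.7261·√(1/46 + 1/192) = 1.1041.
With t* = 2.597, margin = 2.597 × 1.1041 = 2.8673.
x̄₁ − x̄₂ = 31.2 − 16.4 = 14.8000; interval 14.8000 ± 2.8673 = (11.93, 17.67).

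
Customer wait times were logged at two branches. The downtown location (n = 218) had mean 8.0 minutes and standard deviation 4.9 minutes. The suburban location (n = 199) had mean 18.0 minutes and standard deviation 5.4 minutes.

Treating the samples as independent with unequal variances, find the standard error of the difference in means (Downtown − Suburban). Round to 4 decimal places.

Per-group SEs: s₁/√n₁ = 4.9/√218 = 0.3319, s₂/√n₂ = 5.4/√199 = 0.3828.
Unpooled SE of the difference: √(0.11015761 + 0.14653584) = 0.5066.

0.5066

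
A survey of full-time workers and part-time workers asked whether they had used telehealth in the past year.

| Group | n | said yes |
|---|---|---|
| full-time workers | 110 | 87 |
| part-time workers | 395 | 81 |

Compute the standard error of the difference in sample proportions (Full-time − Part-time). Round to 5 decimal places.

p̂₁ = 87/110 = 0.7909 and p̂₂ = 81/395 = 0.2051.
SE₁ = √(p̂₁(1−p̂₁)/n₁) = √(0.7909·0.2091/110) = 0.03877; SE₂ = √(0.2051·0.7949/395) = 0.02032.
Independent samples: SE of the difference = √(SE₁² + SE₂²) = √(0.0015031129 + 0.0004129024) = 0.04377.

0.04377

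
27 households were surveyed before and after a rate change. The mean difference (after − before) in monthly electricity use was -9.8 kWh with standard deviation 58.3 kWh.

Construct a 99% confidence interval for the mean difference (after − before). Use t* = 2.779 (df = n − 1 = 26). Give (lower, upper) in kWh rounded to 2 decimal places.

This is a matched-pairs design, so SE = s_d/√n = 58.3/√27 = 11.2198.
Margin = 2.779 × 11.2198 = 31.1798; the interval is -9.8 ± 31.1798 = (-40.98, 21.38).

(-40.98, 21.38)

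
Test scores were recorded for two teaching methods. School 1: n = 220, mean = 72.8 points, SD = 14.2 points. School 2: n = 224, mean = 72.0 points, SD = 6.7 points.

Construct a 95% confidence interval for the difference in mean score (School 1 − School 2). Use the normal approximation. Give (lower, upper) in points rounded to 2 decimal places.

(-1.27, 2.87)

Standard errors of each mean: 14.2/√220 = 0.9574 and 6.7/√224 = 0.4477.
SE(x̄₁ − x̄₂) = √(0.9574² + 0.4477²) = 1.0569 for independent samples with unequal variances.
With z* = 1.960, the margin is 1.960 × 1.0569 = 2.0715.
x̄₁ − x̄₂ = 72.8 − 72.0 = 0.8000; the interval is 0.8000 ± 2.0715 = (-1.27, 2.87).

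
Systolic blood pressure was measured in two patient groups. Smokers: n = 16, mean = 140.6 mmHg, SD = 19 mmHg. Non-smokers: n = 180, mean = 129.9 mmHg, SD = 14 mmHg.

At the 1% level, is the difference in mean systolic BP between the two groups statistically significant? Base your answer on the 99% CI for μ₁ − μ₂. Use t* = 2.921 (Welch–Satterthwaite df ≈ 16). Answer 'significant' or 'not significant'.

not significant

Per-group SEs: s₁/√n₁ = 19/√16 = 4.7500, s₂/√n₂ = 14/√180 = 1.0435.
Unpooled SE of the difference: √(22.5625 + 1.08889225) = 4.8633.
Margin of error = t* · SE = 2.921 × 4.8633 = 14.2057.
x̄₁ − x̄₂ = 140.6 − 129.9 = 10.7000.
CI: 10.7000 ± 14.2057 = (-3.5057, 24.9057).
The interval (-3.5057, 24.9057) contains 0, so the difference is not significant.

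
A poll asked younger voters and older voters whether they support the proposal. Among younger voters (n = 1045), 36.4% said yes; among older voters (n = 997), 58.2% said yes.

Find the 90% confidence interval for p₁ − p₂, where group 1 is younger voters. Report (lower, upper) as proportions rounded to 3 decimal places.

Each SE is √(p̂(1−p̂)/n): √(0.3640·0.6360/1045) = 0.01488 and √(0.5820·0.4180/997) = 0.01562.
SE(p̂₁ − p̂₂) = √(SE₁² + SE₂²) = √(0.0002214144 + 0.0002439844) = 0.02157, since the two samples are independent.
At 90% confidence z* = 1.645; margin = 1.645 × 0.02157 = 0.03548.
The difference is 0.3640 − 0.5820 = -0.2180, so the interval is -0.2180 ± 0.03548 = (-0.253, -0.183).

(-0.253, -0.183)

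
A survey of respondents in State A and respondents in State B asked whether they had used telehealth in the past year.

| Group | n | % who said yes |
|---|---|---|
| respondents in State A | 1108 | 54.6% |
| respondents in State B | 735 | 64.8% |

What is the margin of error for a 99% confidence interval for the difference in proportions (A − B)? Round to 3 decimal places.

Each SE is √(p̂(1−p̂)/n): √(0.5460·0.4540/1108) = 0.01496 and √(0.6480·0.3520/735) = 0.01762.
SE(p̂₁ − p̂₂) = √(SE₁² + SE₂²) = √(0.0002238016 + 0.0003104644) = 0.02311, since the two samples are independent.
At 99% confidence z* = 2.576; margin = 2.576 × 0.02311 = 0.05953.

0.060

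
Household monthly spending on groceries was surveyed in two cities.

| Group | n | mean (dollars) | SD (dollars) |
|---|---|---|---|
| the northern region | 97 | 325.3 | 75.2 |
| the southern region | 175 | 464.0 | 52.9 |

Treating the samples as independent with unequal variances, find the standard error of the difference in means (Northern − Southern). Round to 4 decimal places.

Per-group SEs: s₁/√n₁ = 75.2/√97 = 7.6354, s₂/√n₂ = 52.9/√175 = 3.9989.
Unpooled SE of the difference: √(58.29933316 + 15.99120121) = 8.6192.

8.6192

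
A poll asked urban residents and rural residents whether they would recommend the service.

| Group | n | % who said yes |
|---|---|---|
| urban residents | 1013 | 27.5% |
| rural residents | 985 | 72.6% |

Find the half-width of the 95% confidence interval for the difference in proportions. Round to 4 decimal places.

SE₁ = √(p̂₁(1−p̂₁)/n₁) = √(0.2750·0.7250/1013) = 0.01403; SE₂ = √(0.7260·0.2740/985) = 0.01421.
Independent samples: SE of the difference = √(SE₁² + SE₂²) = √(0.0001968409 + 0.0002019241) = 0.01997.
z* for 95% confidence is 1.960, so the margin of error is 1.960 × 0.01997 = 0.03914.

0.0391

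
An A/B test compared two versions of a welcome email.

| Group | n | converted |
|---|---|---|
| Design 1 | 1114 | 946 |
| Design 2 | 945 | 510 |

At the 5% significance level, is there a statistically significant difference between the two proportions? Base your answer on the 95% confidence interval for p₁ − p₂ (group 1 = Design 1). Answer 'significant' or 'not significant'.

significant

p̂₁ = 946/1114 = 0.8492 and p̂₂ = 510/945 = 0.5397.
SE₁ = √(p̂₁(1−p̂₁)/n₁) = √(0.8492·0.1508/1114) = 0.01072; SE₂ = √(0.5397·0.4603/945) = 0.01621.
Independent samples: SE of the difference = √(SE₁² + SE₂²) = √(0.0001149184 + 0.0002627641) = 0.01943.
z* for 95% confidence is 1.960, so the margin of error is 1.960 × 0.01943 = 0.03808.
Point estimate p̂₁ − p̂₂ = 0.8492 − 0.5397 = 0.3095.
0.3095 ± 0.03808 → (0.27142, 0.34758).
The interval (0.27142, 0.34758) does not contain 0, so the difference is significant.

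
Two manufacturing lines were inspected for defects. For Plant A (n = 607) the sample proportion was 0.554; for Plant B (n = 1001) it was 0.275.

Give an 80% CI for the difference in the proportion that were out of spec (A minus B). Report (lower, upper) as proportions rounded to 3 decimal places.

(0.247, 0.311)

Each SE is √(p̂(1−p̂)/n): √(0.5540·0.4460/607) = 0.02018 and √(0.2750·0.7250/1001) = 0.01411.
SE(p̂₁ − p̂₂) = √(SE₁² + SE₂²) = √(0.0004072324 + 0.0001990921) = 0.02462, since the two samples are independent.
At 80% confidence z* = 1.282; margin = 1.282 × 0.02462 = 0.03156.
The difference is 0.5540 − 0.2750 = 0.2790, so the interval is 0.2790 ± 0.03156 = (0.247, 0.311).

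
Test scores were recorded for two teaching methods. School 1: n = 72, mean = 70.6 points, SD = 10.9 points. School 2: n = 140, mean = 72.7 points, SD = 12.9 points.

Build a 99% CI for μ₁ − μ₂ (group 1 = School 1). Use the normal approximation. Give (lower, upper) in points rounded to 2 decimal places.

SE₁ = s₁/√n₁ = 10.9/√72 = 1.2846; SE₂ = 12.9/√140 = 1.0902.
Independent samples, unequal variances: SE_diff = √(SE₁² + SE₂²) = √(1.65019716 + 1.18853604) = 1.6849.
z* = 2.576, so margin of error = 2.576 × 1.6849 = 4.3403.
Difference in means = 70.6 − 72.7 = -2.1000.
-2.1000 ± 4.3403 → (-6.44, 2.24).

(-6.44, 2.24)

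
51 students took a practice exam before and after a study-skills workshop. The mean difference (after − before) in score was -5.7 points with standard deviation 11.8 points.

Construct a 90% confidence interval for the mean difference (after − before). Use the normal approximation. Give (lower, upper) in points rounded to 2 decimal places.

(-8.42, -2.98)

Paired design: SE = s_d/√n = 11.8/√51 = 1.6523.
z* = 1.645; margin of error = 1.645 × 1.6523 = 2.7180.
-5.7 ± 2.7180 → (-8.42, -2.98).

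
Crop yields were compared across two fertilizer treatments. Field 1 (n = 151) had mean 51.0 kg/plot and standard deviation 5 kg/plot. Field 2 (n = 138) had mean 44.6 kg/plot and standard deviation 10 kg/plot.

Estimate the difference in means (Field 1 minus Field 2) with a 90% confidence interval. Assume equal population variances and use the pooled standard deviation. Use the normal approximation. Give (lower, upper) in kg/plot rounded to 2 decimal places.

(4.89, 7.91)

Pooled variance s_p² = [150·5² + 137·10²] / (151+138−2) = 60.8014, so s_p = 7.7975.
SE_diff = s_p·√(1/n₁ + 1/n₂) = 7.7975·√(1/151 + 1/138) = 0.9183.
z* = 1.645; margin = 1.645 × 0.9183 = 1.5106.
Difference = 51.0 − 44.6 = 6.4000.
6.4000 ± 1.5106 → (4.89, 7.91).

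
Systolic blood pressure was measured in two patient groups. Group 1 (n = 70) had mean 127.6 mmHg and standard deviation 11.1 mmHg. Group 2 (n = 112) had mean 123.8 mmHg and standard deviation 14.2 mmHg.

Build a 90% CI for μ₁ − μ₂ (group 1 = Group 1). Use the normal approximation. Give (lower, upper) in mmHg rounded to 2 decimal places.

(0.70, 6.90)

Per-group SEs: s₁/√n₁ = 11.1/√70 = 1.3267, s₂/√n₂ = 14.2/√112 = 1.3418.
Unpooled SE of the difference: √(1.76013289 + 1.80042724) = 1.8869.
Margin of error = z* · SE = 1.645 × 1.8869 = 3.1040.
x̄₁ − x̄₂ = 127.6 − 123.8 = 3.8000.
CI: 3.8000 ± 3.1040 = (0.70, 6.90).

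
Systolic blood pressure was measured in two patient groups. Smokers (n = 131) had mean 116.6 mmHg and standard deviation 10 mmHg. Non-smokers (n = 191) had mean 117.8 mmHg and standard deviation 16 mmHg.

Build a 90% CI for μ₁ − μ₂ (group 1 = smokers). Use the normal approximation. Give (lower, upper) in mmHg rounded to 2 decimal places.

(-3.59, 1.19)

SE₁ = s₁/√n₁ = 10/√131 = 0.8737; SE₂ = 16/√191 = 1.1577.
Independent samples, unequal variances: SE_diff = √(SE₁² + SE₂²) = √(0.76335169 + 1.34026929) = 1.4504.
z* = 1.645, so margin of error = 1.645 × 1.4504 = 2.3859.
Difference in means = 116.6 − 117.8 = -1.2000.
-1.2000 ± 2.3859 → (-3.59, 1.19).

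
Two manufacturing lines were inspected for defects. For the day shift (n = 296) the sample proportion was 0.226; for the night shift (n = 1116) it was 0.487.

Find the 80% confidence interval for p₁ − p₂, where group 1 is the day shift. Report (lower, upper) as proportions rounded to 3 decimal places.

(-0.298, -0.224)

Each SE is √(p̂(1−p̂)/n): √(0.2260·0.7740/296) = 0.02431 and √(0.4870·0.5130/1116) = 0.01496.
SE(p̂₁ − p̂₂) = √(SE₁² + SE₂²) = √(0.0005909761 + 0.0002238016) = 0.02854, since the two samples are independent.
At 80% confidence z* = 1.282; margin = 1.282 × 0.02854 = 0.03659.
The difference is 0.2260 − 0.4870 = -0.2610, so the interval is -0.2610 ± 0.03659 = (-0.298, -0.224).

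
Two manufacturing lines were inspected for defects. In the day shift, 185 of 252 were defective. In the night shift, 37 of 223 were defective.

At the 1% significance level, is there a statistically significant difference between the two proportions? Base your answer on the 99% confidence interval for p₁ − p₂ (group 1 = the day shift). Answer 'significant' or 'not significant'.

significant

Sample proportions: 185/252 = 0.7341, 37/223 = 0.1659.
Each SE is √(p̂(1−p̂)/n): √(0.7341·0.2659/252) = 0.02783 and √(0.1659·0.8341/223) = 0.02491.
SE(p̂₁ − p̂₂) = √(SE₁² + SE₂²) = √(0.0007745089 + 0.0006205081) = 0.03735, since the two samples are independent.
At 99% confidence z* = 2.576; margin = 2.576 × 0.03735 = 0.09621.
The difference is 0.7341 − 0.1659 = 0.5682, so the interval is 0.5682 ± 0.09621 = (0.47199, 0.66441).
The interval (0.47199, 0.66441) does not contain 0, so the difference is significant.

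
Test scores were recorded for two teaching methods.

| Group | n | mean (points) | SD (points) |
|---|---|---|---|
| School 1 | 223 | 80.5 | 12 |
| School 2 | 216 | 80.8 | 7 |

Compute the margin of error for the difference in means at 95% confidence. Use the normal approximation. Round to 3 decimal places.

1.831

Per-group SEs: s₁/√n₁ = 12/√223 = 0.8036, s₂/√n₂ = 7/√216 = 0.4763.
Unpooled SE of the difference: √(0.64577296 + 0.22686169) = 0.9341.
Margin of error = z* · SE = 1.960 × 0.9341 = 1.8308.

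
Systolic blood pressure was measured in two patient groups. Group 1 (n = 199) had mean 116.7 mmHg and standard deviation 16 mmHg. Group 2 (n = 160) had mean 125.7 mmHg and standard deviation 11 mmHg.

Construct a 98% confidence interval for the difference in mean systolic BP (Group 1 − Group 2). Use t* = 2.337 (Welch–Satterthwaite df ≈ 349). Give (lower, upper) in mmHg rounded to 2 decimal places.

(-12.34, -5.66)

Per-group SEs: s₁/√n₁ = 16/√199 = 1.1342, s₂/√n₂ = 11/√160 = 0.8696.
Unpooled SE of the difference: √(1.28640964 + 0.75620416) = 1.4292.
Margin of error = t* · SE = 2.337 × 1.4292 = 3.3400.
x̄₁ − x̄₂ = 116.7 − 125.7 = -9.0000.
CI: -9.0000 ± 3.3400 = (-12.34, -5.66).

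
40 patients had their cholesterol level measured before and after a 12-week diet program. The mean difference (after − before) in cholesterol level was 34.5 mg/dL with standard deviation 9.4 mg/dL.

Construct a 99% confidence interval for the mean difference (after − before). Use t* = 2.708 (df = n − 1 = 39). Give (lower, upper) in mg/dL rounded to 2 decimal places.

Paired design: SE = s_d/√n = 9.4/√40 = 1.4863.
t* = 2.708; margin of error = 2.708 × 1.4863 = 4.0249.
34.5 ± 4.0249 → (30.48, 38.52).

(30.48, 38.52)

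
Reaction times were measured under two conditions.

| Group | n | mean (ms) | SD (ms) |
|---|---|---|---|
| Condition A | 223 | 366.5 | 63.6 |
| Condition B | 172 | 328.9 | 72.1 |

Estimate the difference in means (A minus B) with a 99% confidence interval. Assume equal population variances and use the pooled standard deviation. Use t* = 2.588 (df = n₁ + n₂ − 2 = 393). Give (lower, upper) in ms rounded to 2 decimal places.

(19.89, 55.31)

Pooled variance s_p² = [222·63.6² + 171·72.1²] / (223+172−2) = 4546.8428, so s_p = 67.4303.
SE_diff = s_p·√(1/n₁ + 1/n₂) = 67.4303·√(1/223 + 1/172) = 6.8428.
t* = 2.588; margin = 2.588 × 6.8428 = 17.7092.
Difference = 366.5 − 328.9 = 37.6000.
37.6000 ± 17.7092 → (19.89, 55.31).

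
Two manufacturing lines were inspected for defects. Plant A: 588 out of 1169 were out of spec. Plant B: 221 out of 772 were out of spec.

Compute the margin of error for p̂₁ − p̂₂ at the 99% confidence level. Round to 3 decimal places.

First, p̂₁ = 588/1169 = 0.5030; p̂₂ = 221/772 = 0.2863.
The two standard errors are √(0.5030×0.4970/1169) = 0.01462 and √(0.2863×0.7137/772) = 0.01627.
Because the samples are independent, SE_diff = √(0.01462² + 0.01627²) = 0.02187.
Using z* = 2.576 for 99%, ME = 2.576 × 0.02187 = 0.05634.

0.056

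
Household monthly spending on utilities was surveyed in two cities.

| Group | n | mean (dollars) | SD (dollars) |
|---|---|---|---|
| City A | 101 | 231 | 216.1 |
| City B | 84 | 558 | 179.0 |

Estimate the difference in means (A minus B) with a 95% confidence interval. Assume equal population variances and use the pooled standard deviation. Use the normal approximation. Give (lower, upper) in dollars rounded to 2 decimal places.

(-384.92, -269.08)

Pooled variance s_p² = [100·216.1² + 83·179.0²] / (101+84−2) = 40050.9508, so s_p = 200.1273.
SE_diff = s_p·√(1/n₁ + 1/n₂) = 200.1273·√(1/101 + 1/84) = 29.5523.
z* = 1.960; margin = 1.960 × 29.5523 = 57.9225.
Difference = 231 − 558 = -327.0000.
-327.0000 ± 57.9225 → (-384.92, -269.08).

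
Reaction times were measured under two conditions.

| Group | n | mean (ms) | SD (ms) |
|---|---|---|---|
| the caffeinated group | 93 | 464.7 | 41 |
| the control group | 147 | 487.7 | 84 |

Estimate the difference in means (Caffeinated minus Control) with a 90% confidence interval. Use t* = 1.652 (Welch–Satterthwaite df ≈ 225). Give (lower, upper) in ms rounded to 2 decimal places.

(-36.43, -9.57)

Per-group SEs: s₁/√n₁ = 41/√93 = 4.2515, s₂/√n₂ = 84/√147 = 6.9282.
Unpooled SE of the difference: √(18.07525225 + 47.99995524) = 8.1287.
Margin of error = t* · SE = 1.652 × 8.1287 = 13.4286.
x̄₁ − x̄₂ = 464.7 − 487.7 = -23.0000.
CI: -23.0000 ± 13.4286 = (-36.43, -9.57).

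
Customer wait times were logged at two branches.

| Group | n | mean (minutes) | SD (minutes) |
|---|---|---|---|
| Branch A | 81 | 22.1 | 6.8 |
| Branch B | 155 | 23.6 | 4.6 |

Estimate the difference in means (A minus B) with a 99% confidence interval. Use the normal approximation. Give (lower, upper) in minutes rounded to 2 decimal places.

Standard errors of each mean: 6.8/√81 = 0.7556 and 4.6/√155 = 0.3695.
SE(x̄₁ − x̄₂) = √(0.7556² + 0.3695²) = 0.8411 for independent samples with unequal variances.
With z* = 2.576, the margin is 2.576 × 0.8411 = 2.1667.
x̄₁ − x̄₂ = 22.1 − 23.6 = -1.5000; the interval is -1.5000 ± 2.1667 = (-3.67, 0.67).

(-3.67, 0.67)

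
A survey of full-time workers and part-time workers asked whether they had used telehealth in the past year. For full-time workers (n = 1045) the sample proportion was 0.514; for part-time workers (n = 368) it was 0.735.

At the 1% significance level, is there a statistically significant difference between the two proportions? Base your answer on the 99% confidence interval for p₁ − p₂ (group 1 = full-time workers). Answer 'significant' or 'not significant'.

Each SE is √(p̂(1−p̂)/n): √(0.5140·0.4860/1045) = 0.01546 and √(0.7350·0.2650/368) = 0.02301.
SE(p̂₁ − p̂₂) = √(SE₁² + SE₂²) = √(0.0002390116 + 0.0005294601) = 0.02772, since the two samples are independent.
At 99% confidence z* = 2.576; margin = 2.576 × 0.02772 = 0.07141.
The difference is 0.5140 − 0.7350 = -0.2210, so the interval is -0.2210 ± 0.07141 = (-0.29241, -0.14959).
The interval (-0.29241, -0.14959) does not contain 0, so the difference is significant.

significant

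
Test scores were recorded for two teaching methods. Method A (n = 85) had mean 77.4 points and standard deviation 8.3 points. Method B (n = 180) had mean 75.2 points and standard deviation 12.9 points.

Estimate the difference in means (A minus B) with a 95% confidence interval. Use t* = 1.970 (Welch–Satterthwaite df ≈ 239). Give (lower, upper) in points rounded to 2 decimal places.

Per-group SEs: s₁/√n₁ = 8.3/√85 = 0.9003, s₂/√n₂ = 12.9/√180 = 0.9615.
Unpooled SE of the difference: √(0.81054009 + 0.92448225) = 1.3172.
Margin of error = t* · SE = 1.970 × 1.3172 = 2.5949.
x̄₁ − x̄₂ = 77.4 − 75.2 = 2.2000.
CI: 2.2000 ± 2.5949 = (-0.39, 4.79).

(-0.39, 4.79)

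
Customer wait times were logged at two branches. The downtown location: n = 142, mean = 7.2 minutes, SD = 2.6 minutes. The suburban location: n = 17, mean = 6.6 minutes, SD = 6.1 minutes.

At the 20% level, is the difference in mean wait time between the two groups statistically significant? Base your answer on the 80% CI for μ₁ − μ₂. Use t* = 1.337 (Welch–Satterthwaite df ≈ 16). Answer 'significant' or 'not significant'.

Per-group SEs: s₁/√n₁ = 2.6/√142 = 0.2182, s₂/√n₂ = 6.1/√17 = 1.4795.
Unpooled SE of the difference: √(0.04761124 + 2.18892025) = 1.4955.
Margin of error = t* · SE = 1.337 × 1.4955 = 1.9995.
x̄₁ − x̄₂ = 7.2 − 6.6 = 0.6000.
CI: 0.6000 ± 1.9995 = (-1.3995, 2.5995).
The interval (-1.3995, 2.5995) contains 0, so the difference is not significant.

not significant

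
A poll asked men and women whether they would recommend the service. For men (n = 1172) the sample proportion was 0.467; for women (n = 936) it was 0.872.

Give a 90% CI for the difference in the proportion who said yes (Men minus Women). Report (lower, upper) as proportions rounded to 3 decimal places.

(-0.435, -0.375)

The two standard errors are √(0.4670×0.5330/1172) = 0.01457 and √(0.8720×0.1280/936) = 0.01092.
Because the samples are independent, SE_diff = √(0.01457² + 0.01092²) = 0.01821.
Using z* = 1.645 for 90%, ME = 1.645 × 0.01821 = 0.02996.
p̂₁ − p̂₂ = -0.4050; interval -0.4050 ± 0.02996 gives (-0.435, -0.375).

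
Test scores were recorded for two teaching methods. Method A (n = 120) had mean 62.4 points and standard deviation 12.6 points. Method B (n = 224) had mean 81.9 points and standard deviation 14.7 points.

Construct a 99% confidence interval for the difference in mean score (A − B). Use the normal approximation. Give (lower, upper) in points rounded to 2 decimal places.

Per-group SEs: s₁/√n₁ = 12.6/√120 = 1.1502, s₂/√n₂ = 14.7/√224 = 0.9822.
Unpooled SE of the difference: √(1.32296004 + 0.96471684) = 1.5125.
Margin of error = z* · SE = 2.576 × 1.5125 = 3.8962.
x̄₁ − x̄₂ = 62.4 − 81.9 = -19.5000.
CI: -19.5000 ± 3.8962 = (-23.40, -15.60).

(-23.40, -15.60)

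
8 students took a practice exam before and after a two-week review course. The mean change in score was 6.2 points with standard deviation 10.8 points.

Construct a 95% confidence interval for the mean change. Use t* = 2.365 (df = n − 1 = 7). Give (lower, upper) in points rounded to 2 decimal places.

This is a matched-pairs design, so SE = s_d/√n = 10.8/√8 = 3.8184.
Margin = 2.365 × 3.8184 = 9.0305; the interval is 6.2 ± 9.0305 = (-2.83, 15.23).

(-2.83, 15.23)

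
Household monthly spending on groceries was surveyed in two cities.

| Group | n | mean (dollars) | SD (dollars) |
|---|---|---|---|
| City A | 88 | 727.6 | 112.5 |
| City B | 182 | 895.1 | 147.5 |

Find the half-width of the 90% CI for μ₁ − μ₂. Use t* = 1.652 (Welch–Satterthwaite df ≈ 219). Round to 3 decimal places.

Standard errors of each mean: 112.5/√88 = 11.9925 and 147.5/√182 = 10.9334.
SE(x̄₁ − x̄₂) = √(11.9925² + 10.9334²) = 16.2283 for independent samples with unequal variances.
With t* = 1.652, the margin is 1.652 × 16.2283 = 26.8092.

26.809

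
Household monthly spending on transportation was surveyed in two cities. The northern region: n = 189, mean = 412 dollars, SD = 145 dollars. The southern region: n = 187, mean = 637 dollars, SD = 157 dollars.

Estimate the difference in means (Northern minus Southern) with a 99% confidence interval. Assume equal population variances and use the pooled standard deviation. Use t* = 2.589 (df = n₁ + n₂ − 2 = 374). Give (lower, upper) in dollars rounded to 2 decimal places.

(-265.35, -184.65)

Pooled variance s_p² = [188·145² + 186·157²] / (189+187−2) = 22827.3102, so s_p = 151.0871.
SE_diff = s_p·√(1/n₁ + 1/n₂) = 151.0871·√(1/189 + 1/187) = 15.5837.
t* = 2.589; margin = 2.589 × 15.5837 = 40.3462.
Difference = 412 − 637 = -225.0000.
-225.0000 ± 40.3462 → (-265.35, -184.65).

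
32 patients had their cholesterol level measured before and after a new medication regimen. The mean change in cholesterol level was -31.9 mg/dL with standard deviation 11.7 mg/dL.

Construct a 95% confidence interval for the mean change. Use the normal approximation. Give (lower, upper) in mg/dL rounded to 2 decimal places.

(-35.95, -27.85)

Paired design: SE = s_d/√n = 11.7/√32 = 2.0683.
z* = 1.960; margin of error = 1.960 × 2.0683 = 4.0539.
-31.9 ± 4.0539 → (-35.95, -27.85).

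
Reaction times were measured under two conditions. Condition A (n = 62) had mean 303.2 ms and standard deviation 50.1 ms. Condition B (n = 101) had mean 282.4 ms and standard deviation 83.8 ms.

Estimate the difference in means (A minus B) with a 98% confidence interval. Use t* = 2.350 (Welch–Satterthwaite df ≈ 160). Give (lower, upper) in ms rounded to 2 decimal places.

Per-group SEs: s₁/√n₁ = 50.1/√62 = 6.3627, s₂/√n₂ = 83.8/√101 = 8.3384.
Unpooled SE of the difference: √(40.48395129 + 69.52891456) = 10.4887.
Margin of error = t* · SE = 2.350 × 10.4887 = 24.6484.
x̄₁ − x̄₂ = 303.2 − 282.4 = 20.8000.
CI: 20.8000 ± 24.6484 = (-3.85, 45.45).

(-3.85, 45.45)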